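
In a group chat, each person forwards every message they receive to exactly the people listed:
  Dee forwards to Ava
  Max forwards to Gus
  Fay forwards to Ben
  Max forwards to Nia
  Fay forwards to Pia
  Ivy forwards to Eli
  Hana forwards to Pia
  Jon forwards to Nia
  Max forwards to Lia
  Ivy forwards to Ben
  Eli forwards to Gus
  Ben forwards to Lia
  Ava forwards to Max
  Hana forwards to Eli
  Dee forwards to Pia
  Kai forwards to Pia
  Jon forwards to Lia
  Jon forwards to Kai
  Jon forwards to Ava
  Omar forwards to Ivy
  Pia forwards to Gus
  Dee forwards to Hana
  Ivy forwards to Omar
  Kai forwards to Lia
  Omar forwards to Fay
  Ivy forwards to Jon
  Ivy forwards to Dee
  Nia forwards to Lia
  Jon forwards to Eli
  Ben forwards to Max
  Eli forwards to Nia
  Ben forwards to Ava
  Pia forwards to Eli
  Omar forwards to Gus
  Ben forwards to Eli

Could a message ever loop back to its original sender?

Yes

DFS with white/gray/black marking, starting from Kai:
Kai gray
  Lia gray
  Lia black
  Pia gray
    Gus gray
    Gus black
    Eli gray
      Eli→Gus: Gus black — skip
      Nia gray
        Nia→Lia: Lia black — skip
      Nia black
    Eli black
  Pia black
Kai black
Ivy gray
  Dee gray
    Ava gray
      Max gray
        Max→Lia: Lia black — skip
        Max→Gus: Gus black — skip
        Max→Nia: Nia black — skip
      Max black
    Ava black
    Dee→Pia: Pia black — skip
    Hana gray
      Hana→Eli: Eli black — skip
      Hana→Pia: Pia black — skip
    Hana black
  Dee black
  Omar gray
    Omar→Gus: Gus black — skip
    Omar→Ivy: Ivy is gray → back edge
Back edge found, so a cycle exists: Ivy → Omar → Ivy.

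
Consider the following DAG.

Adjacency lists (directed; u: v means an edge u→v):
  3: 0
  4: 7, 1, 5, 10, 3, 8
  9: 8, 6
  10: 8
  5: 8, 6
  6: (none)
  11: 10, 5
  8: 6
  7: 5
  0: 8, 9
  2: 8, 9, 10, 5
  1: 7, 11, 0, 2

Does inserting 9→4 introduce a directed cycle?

Yes

Adding 9→4 creates a cycle iff 4 can already reach 9.
Path from 4: 4 → 1 → 2 → 9.
So 4 → … → 9 → 4 is a cycle.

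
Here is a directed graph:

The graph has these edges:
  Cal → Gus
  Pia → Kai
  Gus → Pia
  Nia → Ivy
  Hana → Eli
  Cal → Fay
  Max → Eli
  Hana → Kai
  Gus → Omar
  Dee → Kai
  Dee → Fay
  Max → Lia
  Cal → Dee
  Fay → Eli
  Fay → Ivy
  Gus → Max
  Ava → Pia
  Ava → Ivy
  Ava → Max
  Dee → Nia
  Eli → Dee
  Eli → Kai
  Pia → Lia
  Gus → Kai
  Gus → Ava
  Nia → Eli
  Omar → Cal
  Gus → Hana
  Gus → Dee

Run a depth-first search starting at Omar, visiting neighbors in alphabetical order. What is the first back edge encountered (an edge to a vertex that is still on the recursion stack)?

DFS from Omar (visiting neighbors in alphabetical order); mark gray on enter, black on exit:
Omar gray
  Cal gray
    Dee gray
      Fay gray
        Eli gray
          Eli→Dee: Dee is gray → back edge
First back edge: Eli → Dee.

Eli→Dee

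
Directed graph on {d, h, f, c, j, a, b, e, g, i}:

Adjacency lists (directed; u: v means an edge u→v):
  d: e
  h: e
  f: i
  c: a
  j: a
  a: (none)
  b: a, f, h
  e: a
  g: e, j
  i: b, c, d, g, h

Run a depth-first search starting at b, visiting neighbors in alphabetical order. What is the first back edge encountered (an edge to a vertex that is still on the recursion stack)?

DFS from b (visiting neighbors in alphabetical order); mark gray on enter, black on exit:
b gray
  a gray
  a black
  f gray
    i gray
      i→b: b is gray → back edge
First back edge: i → b.

i->b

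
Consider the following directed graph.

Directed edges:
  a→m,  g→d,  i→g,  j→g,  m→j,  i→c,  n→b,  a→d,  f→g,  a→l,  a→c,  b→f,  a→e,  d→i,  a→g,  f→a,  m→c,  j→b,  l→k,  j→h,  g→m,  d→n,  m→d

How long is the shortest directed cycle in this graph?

3

For each vertex v, BFS finds the shortest path from v back to v.
The shortest such closed walk is d → i → g → d, length 3.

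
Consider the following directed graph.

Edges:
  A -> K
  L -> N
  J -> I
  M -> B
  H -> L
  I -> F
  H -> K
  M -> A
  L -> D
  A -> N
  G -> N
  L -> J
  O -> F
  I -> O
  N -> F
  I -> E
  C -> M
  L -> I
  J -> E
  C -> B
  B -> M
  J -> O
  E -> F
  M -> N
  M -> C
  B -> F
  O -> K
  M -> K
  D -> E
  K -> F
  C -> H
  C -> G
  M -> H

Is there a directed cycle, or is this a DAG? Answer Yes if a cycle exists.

Yes

DFS with white/gray/black marking, starting from J:
J gray
  O gray
    K gray
      F gray
      F black
    K black
    O→F: F black — skip
  O black
  E gray
    E→F: F black — skip
  E black
  I gray
    I→F: F black — skip
    I→O: O black — skip
    I→E: E black — skip
  I black
J black
A gray
  N gray
    N→F: F black — skip
  N black
  A→K: K black — skip
A black
B gray
  B→F: F black — skip
  M gray
    M→K: K black — skip
    C gray
      C→B: B is gray → back edge
Back edge found, so a cycle exists: B → M → C → B.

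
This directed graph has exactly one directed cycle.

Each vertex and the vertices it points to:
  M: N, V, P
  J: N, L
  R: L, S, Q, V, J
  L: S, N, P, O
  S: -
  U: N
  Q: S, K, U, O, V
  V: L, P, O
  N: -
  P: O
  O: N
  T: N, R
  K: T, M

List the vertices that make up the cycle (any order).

DFS with gray/black marking from R:
R gray
  L gray
    S gray
    S black
    N gray
    N black
    P gray
      O gray
        O→N: N black — skip
      O black
    P black
    L→O: O black — skip
  L black
  R→S: S black — skip
  Q gray
    Q→S: S black — skip
    K gray
      T gray
        T→N: N black — skip
        T→R: R is gray → back edge
Back edge closes the cycle R → Q → K → T → R; its vertices are {K, Q, R, T}.

K, Q, R, T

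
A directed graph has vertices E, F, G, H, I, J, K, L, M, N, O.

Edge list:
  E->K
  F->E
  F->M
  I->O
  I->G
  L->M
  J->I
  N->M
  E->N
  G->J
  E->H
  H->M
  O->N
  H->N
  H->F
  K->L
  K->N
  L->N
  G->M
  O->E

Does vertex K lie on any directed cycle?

K lies on a cycle iff there is a path from K back to itself.
Exploring from K, it never reaches itself; equivalently, its strongly connected component is a singleton.

No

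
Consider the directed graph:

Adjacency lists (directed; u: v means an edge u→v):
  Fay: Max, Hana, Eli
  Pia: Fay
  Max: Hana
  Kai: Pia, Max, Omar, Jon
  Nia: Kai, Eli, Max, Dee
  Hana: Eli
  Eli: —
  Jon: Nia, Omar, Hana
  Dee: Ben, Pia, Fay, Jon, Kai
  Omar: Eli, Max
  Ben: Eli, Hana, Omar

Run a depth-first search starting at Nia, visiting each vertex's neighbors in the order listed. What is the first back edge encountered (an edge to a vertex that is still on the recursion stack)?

DFS from Nia (visiting each vertex's neighbors in the order listed); mark gray on enter, black on exit:
Nia gray
  Kai gray
    Pia gray
      Fay gray
        Max gray
          Hana gray
            Eli gray
            Eli black
          Hana black
        Max black
        Fay→Hana: Hana black — skip
        Fay→Eli: Eli black — skip
      Fay black
    Pia black
    Kai→Max: Max black — skip
    Omar gray
      Omar→Eli: Eli black — skip
      Omar→Max: Max black — skip
    Omar black
    Jon gray
      Jon→Nia: Nia is gray → back edge
First back edge: Jon → Nia.

Jon->Nia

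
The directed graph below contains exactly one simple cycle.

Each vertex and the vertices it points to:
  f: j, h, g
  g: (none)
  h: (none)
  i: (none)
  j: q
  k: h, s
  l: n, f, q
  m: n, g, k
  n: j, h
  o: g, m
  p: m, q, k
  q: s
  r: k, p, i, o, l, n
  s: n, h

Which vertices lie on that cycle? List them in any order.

DFS with gray/black marking from s:
s gray
  n gray
    j gray
      q gray
        q→s: s is gray → back edge
Back edge closes the cycle s → n → j → q → s; its vertices are {j, n, q, s}.

j, n, q, s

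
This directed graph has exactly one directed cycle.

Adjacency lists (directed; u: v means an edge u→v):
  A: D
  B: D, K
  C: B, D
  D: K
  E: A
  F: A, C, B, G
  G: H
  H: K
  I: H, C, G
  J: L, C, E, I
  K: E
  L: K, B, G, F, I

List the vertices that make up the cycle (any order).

A, D, E, K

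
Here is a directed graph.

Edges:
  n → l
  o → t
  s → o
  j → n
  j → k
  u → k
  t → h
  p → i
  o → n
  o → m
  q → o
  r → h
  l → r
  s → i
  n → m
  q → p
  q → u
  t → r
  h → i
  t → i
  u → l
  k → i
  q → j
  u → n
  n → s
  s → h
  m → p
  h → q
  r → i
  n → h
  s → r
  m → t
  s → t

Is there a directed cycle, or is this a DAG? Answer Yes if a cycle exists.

DFS with white/gray/black marking, starting from q:
q gray
  j gray
    k gray
      i gray
      i black
    k black
    n gray
      s gray
        h gray
          h→q: q is gray → back edge
Back edge found, so a cycle exists: q → j → n → s → h → q.

Yes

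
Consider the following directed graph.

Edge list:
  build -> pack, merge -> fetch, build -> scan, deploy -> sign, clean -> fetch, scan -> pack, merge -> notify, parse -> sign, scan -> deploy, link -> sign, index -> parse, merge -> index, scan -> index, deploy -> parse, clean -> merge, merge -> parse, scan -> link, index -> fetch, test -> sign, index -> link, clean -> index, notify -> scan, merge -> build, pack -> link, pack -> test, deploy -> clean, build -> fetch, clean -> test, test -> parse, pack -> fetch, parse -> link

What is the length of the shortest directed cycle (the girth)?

For each vertex v, BFS finds the shortest path from v back to v.
The shortest such closed walk is clean → merge → build → scan → deploy → clean, length 5.

5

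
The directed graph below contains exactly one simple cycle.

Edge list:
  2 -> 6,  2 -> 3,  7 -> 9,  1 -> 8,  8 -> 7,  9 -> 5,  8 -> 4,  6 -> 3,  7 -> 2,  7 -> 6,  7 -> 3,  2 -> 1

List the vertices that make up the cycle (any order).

DFS with gray/black marking from 7:
7 gray
  9 gray
    5 gray
    5 black
  9 black
  3 gray
  3 black
  2 gray
    2→3: 3 black — skip
    6 gray
      6→3: 3 black — skip
    6 black
    1 gray
      8 gray
        8→7: 7 is gray → back edge
Back edge closes the cycle 7 → 2 → 1 → 8 → 7; its vertices are {1, 2, 7, 8}.

1, 2, 7, 8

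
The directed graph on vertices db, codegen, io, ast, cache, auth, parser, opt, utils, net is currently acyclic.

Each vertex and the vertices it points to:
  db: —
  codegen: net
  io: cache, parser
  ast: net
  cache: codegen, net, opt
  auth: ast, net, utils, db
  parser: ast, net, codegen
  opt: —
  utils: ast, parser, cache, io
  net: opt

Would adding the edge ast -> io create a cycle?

Yes

Adding ast→io creates a cycle iff io can already reach ast.
Path from io: io → parser → ast.
So io → … → ast → io is a cycle.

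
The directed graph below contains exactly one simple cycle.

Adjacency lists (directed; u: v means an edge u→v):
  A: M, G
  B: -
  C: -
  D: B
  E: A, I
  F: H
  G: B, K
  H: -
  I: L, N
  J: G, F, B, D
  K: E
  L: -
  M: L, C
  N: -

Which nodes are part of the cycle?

A, E, G, K

DFS with gray/black marking from G:
G gray
  B gray
  B black
  K gray
    E gray
      A gray
        M gray
          L gray
          L black
          C gray
          C black
        M black
        A→G: G is gray → back edge
Back edge closes the cycle G → K → E → A → G; its vertices are {A, E, G, K}.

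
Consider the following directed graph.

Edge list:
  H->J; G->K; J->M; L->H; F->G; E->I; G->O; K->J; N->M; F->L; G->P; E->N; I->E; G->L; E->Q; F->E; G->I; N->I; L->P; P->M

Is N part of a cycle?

Yes

N is on a cycle iff N can reach itself via ≥1 edge.
N → I → E → N — yes.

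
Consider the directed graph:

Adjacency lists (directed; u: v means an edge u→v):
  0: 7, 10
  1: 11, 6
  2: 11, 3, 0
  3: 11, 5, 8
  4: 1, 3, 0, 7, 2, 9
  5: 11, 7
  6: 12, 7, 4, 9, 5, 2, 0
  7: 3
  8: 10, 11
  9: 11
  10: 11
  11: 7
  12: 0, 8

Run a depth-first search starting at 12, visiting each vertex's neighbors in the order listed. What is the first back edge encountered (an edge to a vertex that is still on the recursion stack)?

DFS from 12 (visiting each vertex's neighbors in the order listed); mark gray on enter, black on exit:
12 gray
  0 gray
    7 gray
      3 gray
        11 gray
          11→7: 7 is gray → back edge
First back edge: 11 → 7.

11→7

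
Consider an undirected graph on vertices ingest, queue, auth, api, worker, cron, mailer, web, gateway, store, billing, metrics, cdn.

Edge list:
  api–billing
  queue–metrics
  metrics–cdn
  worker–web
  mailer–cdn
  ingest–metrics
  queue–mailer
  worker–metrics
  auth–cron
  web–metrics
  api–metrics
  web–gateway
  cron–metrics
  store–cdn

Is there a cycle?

DFS, tracking each vertex's parent; an edge to a visited non-parent vertex closes a cycle.
Start from gateway:
visit gateway (parent –)
  visit web (parent gateway)
    visit metrics (parent web)
      visit queue (parent metrics)
        queue–metrics: parent, skip
        visit mailer (parent queue)
          visit cdn (parent mailer)
            visit store (parent cdn)
              store–cdn: parent, skip
            cdn–metrics: metrics visited and ≠ parent → cycle
Cycle: metrics – queue – mailer – cdn – metrics.

Yes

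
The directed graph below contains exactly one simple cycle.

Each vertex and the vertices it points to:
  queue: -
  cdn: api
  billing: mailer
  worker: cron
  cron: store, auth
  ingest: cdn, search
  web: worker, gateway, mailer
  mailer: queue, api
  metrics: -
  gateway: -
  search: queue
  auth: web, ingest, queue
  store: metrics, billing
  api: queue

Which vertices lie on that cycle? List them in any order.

web, auth, cron, worker

DFS with gray/black marking from worker:
worker gray
  cron gray
    store gray
      metrics gray
      metrics black
      billing gray
        mailer gray
          queue gray
          queue black
          api gray
            api→queue: queue black — skip
          api black
        mailer black
      billing black
    store black
    auth gray
      web gray
        web→worker: worker is gray → back edge
Back edge closes the cycle worker → cron → auth → web → worker; its vertices are {web, auth, cron, worker}.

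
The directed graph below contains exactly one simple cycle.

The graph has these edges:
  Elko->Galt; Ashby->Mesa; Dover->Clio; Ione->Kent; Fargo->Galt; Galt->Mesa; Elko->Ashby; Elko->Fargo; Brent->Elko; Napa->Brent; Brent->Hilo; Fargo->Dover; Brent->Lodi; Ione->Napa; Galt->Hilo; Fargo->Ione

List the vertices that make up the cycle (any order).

Elko, Ione, Napa, Brent, Fargo

DFS with gray/black marking from Elko:
Elko gray
  Ashby gray
    Mesa gray
    Mesa black
  Ashby black
  Galt gray
    Galt→Mesa: Mesa black — skip
    Hilo gray
    Hilo black
  Galt black
  Fargo gray
    Dover gray
      Clio gray
      Clio black
    Dover black
    Ione gray
      Kent gray
      Kent black
      Napa gray
        Brent gray
          Brent→Elko: Elko is gray → back edge
Back edge closes the cycle Elko → Fargo → Ione → Napa → Brent → Elko; its vertices are {Elko, Ione, Napa, Brent, Fargo}.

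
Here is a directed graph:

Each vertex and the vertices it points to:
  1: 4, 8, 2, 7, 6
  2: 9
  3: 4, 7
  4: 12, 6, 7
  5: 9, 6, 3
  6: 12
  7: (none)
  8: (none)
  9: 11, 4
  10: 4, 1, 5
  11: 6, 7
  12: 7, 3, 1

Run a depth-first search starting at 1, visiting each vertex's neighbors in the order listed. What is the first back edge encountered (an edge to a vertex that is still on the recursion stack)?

DFS from 1 (visiting each vertex's neighbors in the order listed); mark gray on enter, black on exit:
1 gray
  4 gray
    12 gray
      7 gray
      7 black
      3 gray
        3→4: 4 is gray → back edge
First back edge: 3 → 4.

3→4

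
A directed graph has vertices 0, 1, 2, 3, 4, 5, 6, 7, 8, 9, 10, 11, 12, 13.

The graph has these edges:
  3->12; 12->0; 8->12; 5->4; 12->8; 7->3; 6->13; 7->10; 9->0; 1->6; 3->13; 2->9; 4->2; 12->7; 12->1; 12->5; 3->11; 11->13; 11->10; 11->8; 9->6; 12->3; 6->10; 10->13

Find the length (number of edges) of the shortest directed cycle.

For each vertex v, BFS finds the shortest path from v back to v.
The shortest such closed walk is 3 → 12 → 3, length 2.

2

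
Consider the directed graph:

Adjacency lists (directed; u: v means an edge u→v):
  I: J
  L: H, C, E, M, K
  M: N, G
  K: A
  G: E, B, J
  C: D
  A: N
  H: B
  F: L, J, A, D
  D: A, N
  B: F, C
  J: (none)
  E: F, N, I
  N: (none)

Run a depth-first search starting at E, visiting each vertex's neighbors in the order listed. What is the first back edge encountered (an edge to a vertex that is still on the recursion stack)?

DFS from E (visiting each vertex's neighbors in the order listed); mark gray on enter, black on exit:
E gray
  F gray
    L gray
      H gray
        B gray
          B→F: F is gray → back edge
First back edge: B → F.

B->F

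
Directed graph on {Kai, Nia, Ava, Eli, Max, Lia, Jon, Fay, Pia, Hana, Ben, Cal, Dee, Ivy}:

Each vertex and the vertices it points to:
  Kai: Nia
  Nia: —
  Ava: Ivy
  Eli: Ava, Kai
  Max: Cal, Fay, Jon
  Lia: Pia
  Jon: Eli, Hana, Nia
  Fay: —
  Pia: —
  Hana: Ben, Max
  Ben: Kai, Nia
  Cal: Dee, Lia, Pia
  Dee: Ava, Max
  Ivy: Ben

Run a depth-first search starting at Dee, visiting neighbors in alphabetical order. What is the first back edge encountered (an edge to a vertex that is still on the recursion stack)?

Cal→Dee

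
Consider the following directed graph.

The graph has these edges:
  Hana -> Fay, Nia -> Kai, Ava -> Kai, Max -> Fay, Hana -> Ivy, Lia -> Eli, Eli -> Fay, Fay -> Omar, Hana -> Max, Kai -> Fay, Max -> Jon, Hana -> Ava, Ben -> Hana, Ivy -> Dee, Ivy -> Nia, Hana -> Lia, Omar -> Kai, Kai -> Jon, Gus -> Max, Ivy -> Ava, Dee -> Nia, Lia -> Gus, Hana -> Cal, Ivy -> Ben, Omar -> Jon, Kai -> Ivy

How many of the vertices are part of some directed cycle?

13

A vertex is on a directed cycle iff it belongs to a strongly connected component of size ≥ 2 (or has a self-loop).
The vertices on cycles are {Ava, Ben, Dee, Eli, Fay, Gus, Ivy, Kai, Lia, Max, Nia, Hana, Omar} — 13 in total.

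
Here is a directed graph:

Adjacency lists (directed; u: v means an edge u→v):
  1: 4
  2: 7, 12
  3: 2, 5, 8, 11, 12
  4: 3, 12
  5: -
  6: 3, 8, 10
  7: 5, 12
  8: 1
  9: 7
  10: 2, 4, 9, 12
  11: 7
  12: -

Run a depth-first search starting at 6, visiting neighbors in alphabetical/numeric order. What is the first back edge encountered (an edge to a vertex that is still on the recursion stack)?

4->3

DFS from 6 (visiting neighbors in alphabetical/numeric order); mark gray on enter, black on exit:
6 gray
  3 gray
    2 gray
      7 gray
        5 gray
        5 black
        12 gray
        12 black
      7 black
      2→12: 12 black — skip
    2 black
    3→5: 5 black — skip
    8 gray
      1 gray
        4 gray
          4→3: 3 is gray → back edge
First back edge: 4 → 3.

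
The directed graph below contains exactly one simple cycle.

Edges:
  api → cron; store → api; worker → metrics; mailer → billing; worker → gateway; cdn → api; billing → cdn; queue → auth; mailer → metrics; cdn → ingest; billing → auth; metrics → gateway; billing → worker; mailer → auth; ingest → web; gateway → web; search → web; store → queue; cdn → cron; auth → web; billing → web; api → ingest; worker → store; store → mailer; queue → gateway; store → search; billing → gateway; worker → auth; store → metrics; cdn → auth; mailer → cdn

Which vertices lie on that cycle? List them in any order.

store, mailer, worker, billing

DFS with gray/black marking from store:
store gray
  queue gray
    auth gray
      web gray
      web black
    auth black
    gateway gray
      gateway→web: web black — skip
    gateway black
  queue black
  search gray
    search→web: web black — skip
  search black
  metrics gray
    metrics→gateway: gateway black — skip
  metrics black
  api gray
    ingest gray
      ingest→web: web black — skip
    ingest black
    cron gray
    cron black
  api black
  mailer gray
    cdn gray
      cdn→api: api black — skip
      cdn→ingest: ingest black — skip
      cdn→cron: cron black — skip
      cdn→auth: auth black — skip
    cdn black
    mailer→auth: auth black — skip
    billing gray
      billing→cdn: cdn black — skip
      billing→web: web black — skip
      billing→gateway: gateway black — skip
      worker gray
        worker→store: store is gray → back edge
Back edge closes the cycle store → mailer → billing → worker → store; its vertices are {store, mailer, worker, billing}.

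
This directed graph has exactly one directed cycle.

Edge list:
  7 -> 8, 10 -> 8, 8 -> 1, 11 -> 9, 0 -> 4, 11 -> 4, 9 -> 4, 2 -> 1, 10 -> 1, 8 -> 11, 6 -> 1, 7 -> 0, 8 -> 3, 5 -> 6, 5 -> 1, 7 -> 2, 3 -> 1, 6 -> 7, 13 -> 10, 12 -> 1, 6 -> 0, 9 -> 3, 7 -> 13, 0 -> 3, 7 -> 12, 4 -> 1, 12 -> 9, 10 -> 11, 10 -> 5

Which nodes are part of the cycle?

5, 6, 7, 10, 13

DFS with gray/black marking from 7:
7 gray
  2 gray
    1 gray
    1 black
  2 black
  13 gray
    10 gray
      11 gray
        9 gray
          3 gray
            3→1: 1 black — skip
          3 black
          4 gray
            4→1: 1 black — skip
          4 black
        9 black
        11→4: 4 black — skip
      11 black
      8 gray
        8→1: 1 black — skip
        8→3: 3 black — skip
        8→11: 11 black — skip
      8 black
      5 gray
        5→1: 1 black — skip
        6 gray
          0 gray
            0→3: 3 black — skip
            0→4: 4 black — skip
          0 black
          6→1: 1 black — skip
          6→7: 7 is gray → back edge
Back edge closes the cycle 7 → 13 → 10 → 5 → 6 → 7; its vertices are {5, 6, 7, 10, 13}.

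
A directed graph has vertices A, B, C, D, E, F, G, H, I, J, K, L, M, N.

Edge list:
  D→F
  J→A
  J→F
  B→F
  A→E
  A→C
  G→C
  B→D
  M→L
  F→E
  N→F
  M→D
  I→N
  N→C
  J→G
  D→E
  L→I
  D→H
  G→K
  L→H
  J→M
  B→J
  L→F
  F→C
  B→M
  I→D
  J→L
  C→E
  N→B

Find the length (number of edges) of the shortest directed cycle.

5

For each vertex v, BFS finds the shortest path from v back to v.
The shortest such closed walk is B → M → L → I → N → B, length 5.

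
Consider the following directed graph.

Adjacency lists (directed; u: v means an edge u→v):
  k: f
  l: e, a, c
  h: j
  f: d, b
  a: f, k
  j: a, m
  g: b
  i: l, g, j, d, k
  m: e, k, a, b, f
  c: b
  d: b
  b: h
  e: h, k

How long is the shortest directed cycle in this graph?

For each vertex v, BFS finds the shortest path from v back to v.
The shortest such closed walk is j → m → b → h → j, length 4.

4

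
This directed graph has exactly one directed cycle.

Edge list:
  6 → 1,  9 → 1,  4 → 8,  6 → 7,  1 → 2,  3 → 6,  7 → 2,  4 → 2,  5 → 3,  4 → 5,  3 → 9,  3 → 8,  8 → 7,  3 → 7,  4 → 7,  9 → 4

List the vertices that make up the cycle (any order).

DFS with gray/black marking from 5:
5 gray
  3 gray
    9 gray
      4 gray
        4→5: 5 is gray → back edge
Back edge closes the cycle 5 → 3 → 9 → 4 → 5; its vertices are {3, 4, 5, 9}.

3, 4, 5, 9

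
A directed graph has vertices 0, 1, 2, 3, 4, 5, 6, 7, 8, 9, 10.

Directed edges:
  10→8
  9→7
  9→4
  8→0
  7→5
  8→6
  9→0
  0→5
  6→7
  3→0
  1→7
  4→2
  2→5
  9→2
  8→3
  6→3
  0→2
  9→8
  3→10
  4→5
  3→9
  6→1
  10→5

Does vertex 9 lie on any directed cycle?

Yes

9 is on a cycle iff 9 can reach itself via ≥1 edge.
9 → 8 → 3 → 9 — yes.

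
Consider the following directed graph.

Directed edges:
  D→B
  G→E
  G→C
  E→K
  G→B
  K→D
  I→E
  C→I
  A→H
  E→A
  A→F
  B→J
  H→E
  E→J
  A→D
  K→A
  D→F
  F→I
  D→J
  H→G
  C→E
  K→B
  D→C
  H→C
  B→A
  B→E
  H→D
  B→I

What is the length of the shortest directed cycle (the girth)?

For each vertex v, BFS finds the shortest path from v back to v.
The shortest such closed walk is K → B → E → K, length 3.

3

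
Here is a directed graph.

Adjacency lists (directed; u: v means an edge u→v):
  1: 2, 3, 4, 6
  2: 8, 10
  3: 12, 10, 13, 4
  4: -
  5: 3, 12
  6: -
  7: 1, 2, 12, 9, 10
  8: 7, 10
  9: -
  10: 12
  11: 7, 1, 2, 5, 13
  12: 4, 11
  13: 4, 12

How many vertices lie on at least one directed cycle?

10

A vertex is on a directed cycle iff it belongs to a strongly connected component of size ≥ 2 (or has a self-loop).
The vertices on cycles are {1, 2, 3, 5, 7, 8, 10, 11, 12, 13} — 10 in total.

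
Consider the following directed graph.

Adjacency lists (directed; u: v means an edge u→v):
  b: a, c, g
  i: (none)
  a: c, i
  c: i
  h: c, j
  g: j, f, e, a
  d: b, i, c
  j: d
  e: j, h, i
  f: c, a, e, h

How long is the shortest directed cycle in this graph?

For each vertex v, BFS finds the shortest path from v back to v.
The shortest such closed walk is g → j → d → b → g, length 4.

4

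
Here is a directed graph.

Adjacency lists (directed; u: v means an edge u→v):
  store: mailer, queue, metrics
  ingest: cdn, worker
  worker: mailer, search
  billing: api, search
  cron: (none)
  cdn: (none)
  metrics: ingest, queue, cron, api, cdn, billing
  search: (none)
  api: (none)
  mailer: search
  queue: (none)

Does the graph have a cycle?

DFS with white/gray/black marking, starting from billing:
billing gray
  api gray
  api black
  search gray
  search black
billing black
store gray
  mailer gray
    mailer→search: search black — skip
  mailer black
  queue gray
  queue black
  metrics gray
    ingest gray
      cdn gray
      cdn black
      worker gray
        worker→mailer: mailer black — skip
        worker→search: search black — skip
      worker black
    ingest black
    metrics→queue: queue black — skip
    cron gray
    cron black
    metrics→api: api black — skip
    metrics→cdn: cdn black — skip
    metrics→billing: billing black — skip
  metrics black
store black
Every edge goes to a white or black vertex — no back edge, so the graph is acyclic.

No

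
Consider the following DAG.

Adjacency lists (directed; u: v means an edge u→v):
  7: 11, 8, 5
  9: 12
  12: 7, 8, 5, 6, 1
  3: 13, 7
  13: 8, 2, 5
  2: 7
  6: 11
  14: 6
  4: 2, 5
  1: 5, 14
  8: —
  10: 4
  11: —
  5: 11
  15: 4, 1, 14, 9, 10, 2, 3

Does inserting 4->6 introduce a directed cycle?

No

Adding 4→6 creates a cycle iff 6 can already reach 4.
Explore from 6: no path reaches 4. The graph stays acyclic.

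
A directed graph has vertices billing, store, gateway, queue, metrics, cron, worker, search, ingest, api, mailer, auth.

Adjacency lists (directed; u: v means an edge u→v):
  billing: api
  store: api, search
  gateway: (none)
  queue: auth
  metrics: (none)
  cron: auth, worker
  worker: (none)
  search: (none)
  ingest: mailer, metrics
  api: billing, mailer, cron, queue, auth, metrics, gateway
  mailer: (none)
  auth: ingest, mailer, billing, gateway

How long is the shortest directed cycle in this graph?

For each vertex v, BFS finds the shortest path from v back to v.
The shortest such closed walk is api → billing → api, length 2.

2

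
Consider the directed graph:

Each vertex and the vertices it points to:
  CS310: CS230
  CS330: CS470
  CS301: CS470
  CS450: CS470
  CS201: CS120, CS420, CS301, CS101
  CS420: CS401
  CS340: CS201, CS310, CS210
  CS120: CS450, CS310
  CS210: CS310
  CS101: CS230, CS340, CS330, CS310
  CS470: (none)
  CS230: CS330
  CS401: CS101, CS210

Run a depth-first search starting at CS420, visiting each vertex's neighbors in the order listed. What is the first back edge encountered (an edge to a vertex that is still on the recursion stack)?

CS201→CS420

DFS from CS420 (visiting each vertex's neighbors in the order listed); mark gray on enter, black on exit:
CS420 gray
  CS401 gray
    CS101 gray
      CS230 gray
        CS330 gray
          CS470 gray
          CS470 black
        CS330 black
      CS230 black
      CS340 gray
        CS201 gray
          CS120 gray
            CS450 gray
              CS450→CS470: CS470 black — skip
            CS450 black
            CS310 gray
              CS310→CS230: CS230 black — skip
            CS310 black
          CS120 black
          CS201→CS420: CS420 is gray → back edge
First back edge: CS201 → CS420.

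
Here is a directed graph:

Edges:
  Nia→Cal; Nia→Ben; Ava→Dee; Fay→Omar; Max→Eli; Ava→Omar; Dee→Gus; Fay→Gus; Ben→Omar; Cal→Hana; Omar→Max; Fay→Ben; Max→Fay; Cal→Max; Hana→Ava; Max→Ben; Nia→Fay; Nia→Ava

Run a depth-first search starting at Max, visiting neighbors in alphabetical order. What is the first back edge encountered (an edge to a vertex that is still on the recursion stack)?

DFS from Max (visiting neighbors in alphabetical order); mark gray on enter, black on exit:
Max gray
  Ben gray
    Omar gray
      Omar→Max: Max is gray → back edge
First back edge: Omar → Max.

Omar→Max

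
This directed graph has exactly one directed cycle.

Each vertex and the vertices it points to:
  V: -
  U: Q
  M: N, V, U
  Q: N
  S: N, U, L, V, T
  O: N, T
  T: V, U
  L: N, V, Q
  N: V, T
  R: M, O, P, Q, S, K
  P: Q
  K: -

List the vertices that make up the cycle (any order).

N, Q, T, U

DFS with gray/black marking from N:
N gray
  V gray
  V black
  T gray
    T→V: V black — skip
    U gray
      Q gray
        Q→N: N is gray → back edge
Back edge closes the cycle N → T → U → Q → N; its vertices are {N, Q, T, U}.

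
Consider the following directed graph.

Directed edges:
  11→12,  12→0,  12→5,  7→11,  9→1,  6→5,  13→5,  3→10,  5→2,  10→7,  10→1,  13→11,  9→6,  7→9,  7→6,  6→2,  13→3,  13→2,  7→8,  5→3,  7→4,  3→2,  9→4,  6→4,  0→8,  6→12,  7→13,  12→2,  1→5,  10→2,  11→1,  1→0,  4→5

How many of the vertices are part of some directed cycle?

11

A vertex is on a directed cycle iff it belongs to a strongly connected component of size ≥ 2 (or has a self-loop).
The vertices on cycles are {1, 3, 4, 5, 6, 7, 9, 10, 11, 12, 13} — 11 in total.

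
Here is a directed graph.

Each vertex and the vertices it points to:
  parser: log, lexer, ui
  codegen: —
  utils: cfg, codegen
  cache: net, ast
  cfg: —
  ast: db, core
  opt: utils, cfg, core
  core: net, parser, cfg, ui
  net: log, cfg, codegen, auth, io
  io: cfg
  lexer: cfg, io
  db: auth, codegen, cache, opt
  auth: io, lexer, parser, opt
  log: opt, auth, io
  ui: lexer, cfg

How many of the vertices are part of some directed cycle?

9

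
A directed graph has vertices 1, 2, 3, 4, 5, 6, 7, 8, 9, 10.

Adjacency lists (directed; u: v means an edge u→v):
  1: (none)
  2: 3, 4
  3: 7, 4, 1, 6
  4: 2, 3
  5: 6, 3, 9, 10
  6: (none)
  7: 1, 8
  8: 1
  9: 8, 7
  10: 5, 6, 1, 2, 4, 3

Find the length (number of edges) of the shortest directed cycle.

For each vertex v, BFS finds the shortest path from v back to v.
The shortest such closed walk is 10 → 5 → 10, length 2.

2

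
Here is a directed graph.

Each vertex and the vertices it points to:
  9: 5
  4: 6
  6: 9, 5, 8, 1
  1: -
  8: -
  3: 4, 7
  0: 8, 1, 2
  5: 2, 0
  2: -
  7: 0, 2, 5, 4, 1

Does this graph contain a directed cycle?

No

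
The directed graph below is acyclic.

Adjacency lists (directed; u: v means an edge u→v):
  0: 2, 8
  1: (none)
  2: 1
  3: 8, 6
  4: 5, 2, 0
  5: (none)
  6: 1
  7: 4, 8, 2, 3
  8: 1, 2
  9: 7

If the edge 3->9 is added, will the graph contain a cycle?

Adding 3→9 creates a cycle iff 9 can already reach 3.
Path from 9: 9 → 7 → 3.
So 9 → … → 3 → 9 is a cycle.

Yes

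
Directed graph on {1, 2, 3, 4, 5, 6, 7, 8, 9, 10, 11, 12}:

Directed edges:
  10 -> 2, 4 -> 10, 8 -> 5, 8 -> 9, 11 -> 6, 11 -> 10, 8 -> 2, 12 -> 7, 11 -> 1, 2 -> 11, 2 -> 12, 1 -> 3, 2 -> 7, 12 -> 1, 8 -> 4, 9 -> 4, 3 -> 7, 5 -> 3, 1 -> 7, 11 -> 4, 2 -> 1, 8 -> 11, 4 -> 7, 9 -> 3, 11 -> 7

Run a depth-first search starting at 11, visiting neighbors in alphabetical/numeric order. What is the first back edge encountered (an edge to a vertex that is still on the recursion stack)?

DFS from 11 (visiting neighbors in alphabetical/numeric order); mark gray on enter, black on exit:
11 gray
  1 gray
    3 gray
      7 gray
      7 black
    3 black
    1→7: 7 black — skip
  1 black
  4 gray
    4→7: 7 black — skip
    10 gray
      2 gray
        2→1: 1 black — skip
        2→7: 7 black — skip
        2→11: 11 is gray → back edge
First back edge: 2 → 11.

2->11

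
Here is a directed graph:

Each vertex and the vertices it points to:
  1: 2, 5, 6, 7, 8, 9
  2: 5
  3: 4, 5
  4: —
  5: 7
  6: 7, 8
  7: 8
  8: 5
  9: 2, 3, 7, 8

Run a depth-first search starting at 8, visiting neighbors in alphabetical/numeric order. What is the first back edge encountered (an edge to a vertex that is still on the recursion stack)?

DFS from 8 (visiting neighbors in alphabetical/numeric order); mark gray on enter, black on exit:
8 gray
  5 gray
    7 gray
      7→8: 8 is gray → back edge
First back edge: 7 → 8.

7->8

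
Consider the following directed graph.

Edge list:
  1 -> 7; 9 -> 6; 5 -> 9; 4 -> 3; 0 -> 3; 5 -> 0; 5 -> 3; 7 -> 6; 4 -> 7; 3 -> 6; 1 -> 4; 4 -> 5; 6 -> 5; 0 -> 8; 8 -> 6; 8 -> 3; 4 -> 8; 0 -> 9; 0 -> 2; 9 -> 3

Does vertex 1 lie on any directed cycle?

No

1 lies on a cycle iff there is a path from 1 back to itself.
Exploring from 1, it never reaches itself; equivalently, its strongly connected component is a singleton.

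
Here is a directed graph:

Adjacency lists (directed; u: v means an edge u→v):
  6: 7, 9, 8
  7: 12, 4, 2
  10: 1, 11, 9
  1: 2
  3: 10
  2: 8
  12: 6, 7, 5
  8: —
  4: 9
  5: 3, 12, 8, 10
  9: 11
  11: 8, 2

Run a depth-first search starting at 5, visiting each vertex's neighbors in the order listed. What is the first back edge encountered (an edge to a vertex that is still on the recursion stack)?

7→12

DFS from 5 (visiting each vertex's neighbors in the order listed); mark gray on enter, black on exit:
5 gray
  3 gray
    10 gray
      1 gray
        2 gray
          8 gray
          8 black
        2 black
      1 black
      11 gray
        11→8: 8 black — skip
        11→2: 2 black — skip
      11 black
      9 gray
        9→11: 11 black — skip
      9 black
    10 black
  3 black
  12 gray
    6 gray
      7 gray
        7→12: 12 is gray → back edge
First back edge: 7 → 12.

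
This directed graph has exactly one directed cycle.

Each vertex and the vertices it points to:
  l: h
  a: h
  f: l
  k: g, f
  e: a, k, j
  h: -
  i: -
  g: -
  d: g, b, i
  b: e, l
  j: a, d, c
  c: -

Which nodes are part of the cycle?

DFS with gray/black marking from e:
e gray
  a gray
    h gray
    h black
  a black
  k gray
    g gray
    g black
    f gray
      l gray
        l→h: h black — skip
      l black
    f black
  k black
  j gray
    j→a: a black — skip
    d gray
      d→g: g black — skip
      b gray
        b→e: e is gray → back edge
Back edge closes the cycle e → j → d → b → e; its vertices are {b, d, e, j}.

b, d, e, j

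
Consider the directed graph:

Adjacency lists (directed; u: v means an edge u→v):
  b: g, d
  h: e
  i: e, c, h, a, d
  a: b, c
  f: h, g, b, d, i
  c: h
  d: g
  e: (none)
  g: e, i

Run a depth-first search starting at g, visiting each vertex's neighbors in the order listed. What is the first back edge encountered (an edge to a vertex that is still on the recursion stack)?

b->g

DFS from g (visiting each vertex's neighbors in the order listed); mark gray on enter, black on exit:
g gray
  e gray
  e black
  i gray
    i→e: e black — skip
    c gray
      h gray
        h→e: e black — skip
      h black
    c black
    i→h: h black — skip
    a gray
      b gray
        b→g: g is gray → back edge
First back edge: b → g.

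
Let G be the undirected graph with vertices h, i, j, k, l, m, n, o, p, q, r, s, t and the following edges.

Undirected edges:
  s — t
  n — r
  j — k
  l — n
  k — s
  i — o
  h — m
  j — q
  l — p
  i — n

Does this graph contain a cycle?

No

DFS, tracking each vertex's parent; an edge to a visited non-parent vertex closes a cycle.
Start from r:
visit r (parent –)
  visit n (parent r)
    visit i (parent n)
      visit o (parent i)
        o–i: parent, skip
      i–n: parent, skip
    n–r: parent, skip
    visit l (parent n)
      l–n: parent, skip
      visit p (parent l)
        p–l: parent, skip
visit h (parent –)
  visit m (parent h)
    m–h: parent, skip
visit j (parent –)
  visit q (parent j)
    q–j: parent, skip
  visit k (parent j)
    k–j: parent, skip
    visit s (parent k)
      visit t (parent s)
        t–s: parent, skip
      s–k: parent, skip
No non-parent visited neighbor found — the graph is a forest.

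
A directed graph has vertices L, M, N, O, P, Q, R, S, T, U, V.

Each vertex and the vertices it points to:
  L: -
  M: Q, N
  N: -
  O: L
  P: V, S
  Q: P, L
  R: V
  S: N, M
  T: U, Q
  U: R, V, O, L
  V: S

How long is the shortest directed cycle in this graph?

For each vertex v, BFS finds the shortest path from v back to v.
The shortest such closed walk is Q → P → S → M → Q, length 4.

4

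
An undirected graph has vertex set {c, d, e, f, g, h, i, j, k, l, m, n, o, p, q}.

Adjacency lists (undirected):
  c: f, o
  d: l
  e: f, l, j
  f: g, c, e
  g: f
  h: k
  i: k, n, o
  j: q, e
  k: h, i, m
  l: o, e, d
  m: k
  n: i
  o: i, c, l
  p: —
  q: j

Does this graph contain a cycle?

DFS, tracking each vertex's parent; an edge to a visited non-parent vertex closes a cycle.
Start from c:
visit c (parent –)
  visit f (parent c)
    visit g (parent f)
      g–f: parent, skip
    f–c: parent, skip
    visit e (parent f)
      e–f: parent, skip
      visit l (parent e)
        visit o (parent l)
          visit i (parent o)
            visit k (parent i)
              visit h (parent k)
                h–k: parent, skip
              k–i: parent, skip
              visit m (parent k)
                m–k: parent, skip
            visit n (parent i)
              n–i: parent, skip
            i–o: parent, skip
          o–c: c visited and ≠ parent → cycle
Cycle: c – f – e – l – o – c.

Yes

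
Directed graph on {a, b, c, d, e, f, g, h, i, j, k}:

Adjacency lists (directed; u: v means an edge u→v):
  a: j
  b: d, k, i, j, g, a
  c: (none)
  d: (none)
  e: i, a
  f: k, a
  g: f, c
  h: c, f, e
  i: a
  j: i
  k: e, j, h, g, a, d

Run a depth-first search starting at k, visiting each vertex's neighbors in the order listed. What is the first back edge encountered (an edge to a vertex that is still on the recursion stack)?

DFS from k (visiting each vertex's neighbors in the order listed); mark gray on enter, black on exit:
k gray
  e gray
    i gray
      a gray
        j gray
          j→i: i is gray → back edge
First back edge: j → i.

j→i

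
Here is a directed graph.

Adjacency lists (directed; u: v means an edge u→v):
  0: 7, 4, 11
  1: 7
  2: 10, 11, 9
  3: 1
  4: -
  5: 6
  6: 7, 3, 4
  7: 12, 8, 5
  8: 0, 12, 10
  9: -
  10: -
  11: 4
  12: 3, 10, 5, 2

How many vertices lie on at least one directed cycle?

8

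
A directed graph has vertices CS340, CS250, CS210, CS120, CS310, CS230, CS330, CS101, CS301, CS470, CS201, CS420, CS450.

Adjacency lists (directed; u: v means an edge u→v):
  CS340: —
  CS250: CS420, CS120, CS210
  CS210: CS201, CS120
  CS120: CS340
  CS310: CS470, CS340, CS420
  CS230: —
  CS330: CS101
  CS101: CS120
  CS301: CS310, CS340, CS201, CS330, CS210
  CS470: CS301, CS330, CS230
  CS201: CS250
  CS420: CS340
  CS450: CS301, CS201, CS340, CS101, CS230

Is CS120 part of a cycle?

No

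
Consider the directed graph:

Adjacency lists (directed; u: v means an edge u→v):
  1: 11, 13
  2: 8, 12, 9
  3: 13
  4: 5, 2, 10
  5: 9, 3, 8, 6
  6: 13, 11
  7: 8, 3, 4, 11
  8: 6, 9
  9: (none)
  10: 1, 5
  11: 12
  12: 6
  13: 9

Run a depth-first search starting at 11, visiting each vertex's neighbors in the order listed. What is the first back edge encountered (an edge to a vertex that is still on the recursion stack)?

6→11

DFS from 11 (visiting each vertex's neighbors in the order listed); mark gray on enter, black on exit:
11 gray
  12 gray
    6 gray
      13 gray
        9 gray
        9 black
      13 black
      6→11: 11 is gray → back edge
First back edge: 6 → 11.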